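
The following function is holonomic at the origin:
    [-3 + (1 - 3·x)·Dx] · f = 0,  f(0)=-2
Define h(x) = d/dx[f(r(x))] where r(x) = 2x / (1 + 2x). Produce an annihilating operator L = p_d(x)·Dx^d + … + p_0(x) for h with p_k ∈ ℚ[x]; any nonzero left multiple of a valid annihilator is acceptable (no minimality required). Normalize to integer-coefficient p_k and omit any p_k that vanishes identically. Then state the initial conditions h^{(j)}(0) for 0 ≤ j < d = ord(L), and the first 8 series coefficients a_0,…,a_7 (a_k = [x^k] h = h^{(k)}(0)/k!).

f: a_k = -2, -6, -18, -54, -162, -486, -1458, -4374, …
h₀=f(r): pull back L_f along r ⇒ L₀.
h₀' ⇒ L via d/dx closure of L₀.
L = 8 + (-1 + 4·x)·Dx  (order 1).
h: a_k = -12, -96, -576, -3072, -15360, -73728, -344064, -1572864, …
ICs: h(0) = -12.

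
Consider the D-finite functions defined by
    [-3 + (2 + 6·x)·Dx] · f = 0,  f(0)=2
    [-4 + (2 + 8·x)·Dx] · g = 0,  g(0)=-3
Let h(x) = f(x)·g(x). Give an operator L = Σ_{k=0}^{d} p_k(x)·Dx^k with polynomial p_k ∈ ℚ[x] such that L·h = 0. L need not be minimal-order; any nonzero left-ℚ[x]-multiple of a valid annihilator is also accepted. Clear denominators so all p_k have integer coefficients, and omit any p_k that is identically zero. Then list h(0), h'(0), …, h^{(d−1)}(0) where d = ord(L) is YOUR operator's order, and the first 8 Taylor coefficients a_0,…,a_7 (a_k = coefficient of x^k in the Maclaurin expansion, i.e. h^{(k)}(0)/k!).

f: a_k = 2, 3, -9/4, 27/8, -405/64, 1701/128, -15309/512, 72171/1024, …
g: a_k = -3, -6, 6, -12, 30, -84, 252, -792, …
L₀ := L_f ⊗_s L_g (sym. prod.), ord ≤ 1.
L = (-7 - 24·x) + (2 + 14·x + 24·x^2)·Dx  (order 1).
h: a_k = -6, -21, 3/4, -21/8, 591/64, -4179/128, 59391/512, -424053/1024, …
ICs: h(0) = -6.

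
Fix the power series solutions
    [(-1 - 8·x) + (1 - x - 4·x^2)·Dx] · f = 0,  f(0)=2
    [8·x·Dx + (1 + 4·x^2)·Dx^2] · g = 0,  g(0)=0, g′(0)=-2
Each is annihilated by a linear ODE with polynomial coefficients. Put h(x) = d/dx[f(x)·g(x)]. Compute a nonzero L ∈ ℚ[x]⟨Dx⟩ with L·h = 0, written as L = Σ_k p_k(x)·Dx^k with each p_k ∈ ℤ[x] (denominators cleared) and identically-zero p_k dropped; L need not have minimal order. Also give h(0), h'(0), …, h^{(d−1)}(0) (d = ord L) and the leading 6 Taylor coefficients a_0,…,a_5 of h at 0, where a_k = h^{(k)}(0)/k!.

L = (14 + 408·x^2 + 384·x^3 + 2304·x^4) + (4 + 34·x + 48·x^2 + 280·x^3 + 384·x^4 + 1536·x^5)·Dx + (-1 - 11·x^2 + 16·x^3 + 20·x^4 + 64·x^5 + 192·x^6)·Dx^2  (order 2).
h: a_k = -4, -8, -44, -368/3, -1532/3, -6744/5, …
ICs: h(0) = -4, h′(0) = -8.

f: a_k = 2, 2, 10, 18, 58, 130, …
g: a_k = 0, -2, 0, 8/3, 0, -32/5, …
f·g: L₀ = L_f ⊗_s L_g, ord ≤ 1·2.
h₀' ⇒ L via d/dx closure of L₀.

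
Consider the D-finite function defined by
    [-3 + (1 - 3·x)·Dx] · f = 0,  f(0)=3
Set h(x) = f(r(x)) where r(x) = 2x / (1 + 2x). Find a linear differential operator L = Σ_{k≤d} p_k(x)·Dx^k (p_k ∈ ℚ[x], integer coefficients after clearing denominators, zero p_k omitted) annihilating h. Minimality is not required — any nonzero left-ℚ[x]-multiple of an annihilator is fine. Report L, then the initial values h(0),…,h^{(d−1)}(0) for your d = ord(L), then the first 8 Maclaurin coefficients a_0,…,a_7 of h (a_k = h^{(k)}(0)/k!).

f: a_k = 3, 9, 27, 81, 243, 729, 2187, 6561, …
f∘r: x↦r, Dx↦Dx/r' in L_f ⇒ L₀.
L = 6 + (-1 + 2·x + 8·x^2)·Dx  (order 1).
h: a_k = 3, 18, 72, 288, 1152, 4608, 18432, 73728, …
ICs: h(0) = 3.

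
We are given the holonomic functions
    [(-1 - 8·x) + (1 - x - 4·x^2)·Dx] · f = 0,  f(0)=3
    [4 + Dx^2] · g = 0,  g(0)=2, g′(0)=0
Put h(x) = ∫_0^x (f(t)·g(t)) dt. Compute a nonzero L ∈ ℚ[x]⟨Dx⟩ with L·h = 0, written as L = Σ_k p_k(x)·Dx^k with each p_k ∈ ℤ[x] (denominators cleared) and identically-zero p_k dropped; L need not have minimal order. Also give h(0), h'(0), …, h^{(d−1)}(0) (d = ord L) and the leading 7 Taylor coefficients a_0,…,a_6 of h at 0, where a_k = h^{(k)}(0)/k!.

L = (4 + 4·x + 16·x^2)·Dx + (2 + 16·x)·Dx^2 + (-1 + x + 4·x^2)·Dx^3  (order 3).
h: a_k = 0, 6, 3, 6, 21/2, 118/5, 143/3, …
ICs: h(0) = 0, h′(0) = 6, h′′(0) = 6.

f: a_k = 3, 3, 15, 27, 87, 195, 543, …
g: a_k = 2, 0, -4, 0, 4/3, 0, -8/45, …
h₀=f·g: eliminate ⇒ L₀, order ≤ 1·2.
Integrate: L := L₀·Dx.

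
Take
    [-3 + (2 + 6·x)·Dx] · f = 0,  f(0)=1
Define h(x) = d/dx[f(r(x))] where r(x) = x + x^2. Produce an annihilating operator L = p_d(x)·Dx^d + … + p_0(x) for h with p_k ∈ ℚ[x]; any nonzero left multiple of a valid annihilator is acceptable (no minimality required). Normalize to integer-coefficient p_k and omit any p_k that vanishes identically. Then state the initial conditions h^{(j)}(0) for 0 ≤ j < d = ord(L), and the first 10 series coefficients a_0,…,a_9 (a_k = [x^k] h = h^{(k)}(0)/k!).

f: a_k = 1, 3/2, -9/8, 27/16, -405/128, 1701/256, -15309/1024, 72171/2048, -2814669/32768, 14073345/65536, …
L₀ from L_f via x↦r, Dx↦r'^{-1}Dx.
Derive L from L₀ (diff closure).
L = 1 + (-2 - 10·x - 18·x^2 - 12·x^3)·Dx  (order 1).
h: a_k = 3/2, 3/4, -27/16, 99/32, -1215/256, 2997/512, -9639/2048, -6237/4096, 1073817/65536, -5561055/131072, …
ICs: h(0) = 3/2.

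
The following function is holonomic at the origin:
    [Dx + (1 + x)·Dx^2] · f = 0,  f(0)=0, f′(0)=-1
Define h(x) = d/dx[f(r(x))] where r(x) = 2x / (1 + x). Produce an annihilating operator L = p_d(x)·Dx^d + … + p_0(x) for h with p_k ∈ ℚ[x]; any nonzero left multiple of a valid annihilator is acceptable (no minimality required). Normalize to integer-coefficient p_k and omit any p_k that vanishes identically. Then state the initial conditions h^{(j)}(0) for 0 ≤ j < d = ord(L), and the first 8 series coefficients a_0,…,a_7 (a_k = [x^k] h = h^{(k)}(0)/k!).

f: a_k = 0, -1, 1/2, -1/3, 1/4, -1/5, 1/6, -1/7, …
Substitute x→r, Dx→(1/r')Dx; clear ⇒ L₀.
Differentiate: ansatz ord ≤ ord L₀ ⇒ L.
L = (4 + 6·x) + (1 + 4·x + 3·x^2)·Dx  (order 1).
h: a_k = -2, 8, -26, 80, -242, 728, -2186, 6560, …
ICs: h(0) = -2.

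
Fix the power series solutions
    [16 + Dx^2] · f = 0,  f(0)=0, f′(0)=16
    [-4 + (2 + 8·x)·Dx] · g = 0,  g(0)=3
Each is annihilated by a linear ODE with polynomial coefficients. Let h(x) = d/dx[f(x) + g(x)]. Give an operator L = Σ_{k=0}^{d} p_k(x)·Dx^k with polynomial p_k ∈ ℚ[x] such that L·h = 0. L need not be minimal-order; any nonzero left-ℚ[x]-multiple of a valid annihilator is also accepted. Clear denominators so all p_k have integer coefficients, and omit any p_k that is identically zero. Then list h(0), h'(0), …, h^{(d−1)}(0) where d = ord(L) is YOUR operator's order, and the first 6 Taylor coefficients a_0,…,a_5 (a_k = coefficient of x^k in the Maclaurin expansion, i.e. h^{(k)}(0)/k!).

f: a_k = 0, 16, 0, -128/3, 0, 512/15, …
g: a_k = 3, 6, -6, 12, -30, 84, …
L₀ := lclm(L_f,L_g); ord L₀ ≤ 2+1.
Derive L from L₀ (diff closure).
L = (-608 - 1024·x - 2048·x^2) + (-112 - 960·x - 3072·x^2 - 4096·x^3)·Dx + (-38 - 64·x - 128·x^2)·Dx^2 + (-7 - 60·x - 192·x^2 - 256·x^3)·Dx^3  (order 3).
h: a_k = 22, -12, -92, -120, 1772/3, -1512, …
ICs: h(0) = 22, h′(0) = -12, h′′(0) = -184.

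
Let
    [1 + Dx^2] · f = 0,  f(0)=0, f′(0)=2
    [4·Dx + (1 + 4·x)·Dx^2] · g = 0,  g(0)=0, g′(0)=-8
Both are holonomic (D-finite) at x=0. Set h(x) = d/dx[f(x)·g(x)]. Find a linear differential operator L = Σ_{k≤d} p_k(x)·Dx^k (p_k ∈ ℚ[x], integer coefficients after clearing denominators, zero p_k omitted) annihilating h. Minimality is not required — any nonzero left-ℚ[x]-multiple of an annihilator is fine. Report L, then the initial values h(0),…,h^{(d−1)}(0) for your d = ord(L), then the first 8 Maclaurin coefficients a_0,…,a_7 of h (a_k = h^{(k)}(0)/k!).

L = (-12355 - 1064·x - 6288·x^2 - 16128·x^3 - 13568·x^4 + 6144·x^5 + 4096·x^6) + (-3384 - 15968·x - 14080·x^2 - 15360·x^3 + 10240·x^4 + 8192·x^5)·Dx + (-12502 - 2384·x - 10016·x^2 - 19968·x^3 - 14848·x^4 + 12288·x^5 + 8192·x^6)·Dx^2 + (-3384 - 15968·x - 14080·x^2 - 15360·x^3 + 10240·x^4 + 8192·x^5)·Dx^3 + (-147 - 1320·x - 3728·x^2 - 3840·x^3 - 1280·x^4 + 6144·x^5 + 4096·x^6)·Dx^4  (order 4).
h: a_k = 0, -32, 96, -992/3, 3760/3, -14492/3, 282268/15, -4650136/63, …
ICs: h(0) = 0, h′(0) = -32, h′′(0) = 192, h′′′(0) = -1984.

f: a_k = 0, 2, 0, -1/3, 0, 1/60, 0, -1/2520, …
g: a_k = 0, -8, 16, -128/3, 128, -2048/5, 4096/3, -32768/7, …
L₀ := L_f ⊗_s L_g (sym. prod.), ord ≤ 4.
h₀' ⇒ L via d/dx closure of L₀.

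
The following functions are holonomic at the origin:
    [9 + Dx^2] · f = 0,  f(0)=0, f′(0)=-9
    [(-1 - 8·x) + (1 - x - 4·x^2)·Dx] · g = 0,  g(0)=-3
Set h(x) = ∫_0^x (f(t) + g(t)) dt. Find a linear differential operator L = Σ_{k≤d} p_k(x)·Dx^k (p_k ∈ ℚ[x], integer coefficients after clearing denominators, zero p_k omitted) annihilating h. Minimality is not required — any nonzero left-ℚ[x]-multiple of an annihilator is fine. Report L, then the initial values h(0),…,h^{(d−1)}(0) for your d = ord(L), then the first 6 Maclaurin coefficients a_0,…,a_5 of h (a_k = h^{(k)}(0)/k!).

L = (-567 - 4806·x - 3321·x^2 - 9936·x^3 - 6480·x^4 - 10368·x^5)·Dx + (171 - 117·x - 441·x^2 + 135·x^3 - 540·x^4 - 3888·x^5 - 5184·x^6)·Dx^2 + (-63 - 534·x - 369·x^2 - 1104·x^3 - 720·x^4 - 1152·x^5)·Dx^3 + (19 - 13·x - 49·x^2 + 15·x^3 - 60·x^4 - 432·x^5 - 576·x^6)·Dx^4  (order 4).
h: a_k = 0, -3, -6, -5, -27/8, -87/5, …
ICs: h(0) = 0, h′(0) = -3, h′′(0) = -12, h′′′(0) = -30.

f: a_k = 0, -9, 0, 27/2, 0, -243/40, …
g: a_k = -3, -3, -15, -27, -87, -195, …
f+g: L₀ = lclm(L_f,L_g), ord ≤ 2+1.
Integrate: L := L₀·Dx.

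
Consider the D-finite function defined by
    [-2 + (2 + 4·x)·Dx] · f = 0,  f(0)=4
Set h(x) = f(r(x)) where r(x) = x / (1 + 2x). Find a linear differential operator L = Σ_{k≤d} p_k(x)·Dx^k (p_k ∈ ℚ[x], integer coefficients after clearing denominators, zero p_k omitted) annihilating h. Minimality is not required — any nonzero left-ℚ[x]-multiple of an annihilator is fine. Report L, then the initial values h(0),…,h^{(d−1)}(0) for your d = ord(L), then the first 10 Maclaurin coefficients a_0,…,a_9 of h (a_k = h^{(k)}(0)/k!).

L = -1 + (1 + 6·x + 8·x^2)·Dx  (order 1).
h: a_k = 4, 4, -10, 26, -141/2, 399/2, -2353/4, 7205/4, -182461/32, 594203/32, …
ICs: h(0) = 4.

f: a_k = 4, 4, -2, 2, -5/2, 7/2, -21/4, 33/4, -429/32, 715/32, …
L₀ from L_f via x↦r, Dx↦r'^{-1}Dx.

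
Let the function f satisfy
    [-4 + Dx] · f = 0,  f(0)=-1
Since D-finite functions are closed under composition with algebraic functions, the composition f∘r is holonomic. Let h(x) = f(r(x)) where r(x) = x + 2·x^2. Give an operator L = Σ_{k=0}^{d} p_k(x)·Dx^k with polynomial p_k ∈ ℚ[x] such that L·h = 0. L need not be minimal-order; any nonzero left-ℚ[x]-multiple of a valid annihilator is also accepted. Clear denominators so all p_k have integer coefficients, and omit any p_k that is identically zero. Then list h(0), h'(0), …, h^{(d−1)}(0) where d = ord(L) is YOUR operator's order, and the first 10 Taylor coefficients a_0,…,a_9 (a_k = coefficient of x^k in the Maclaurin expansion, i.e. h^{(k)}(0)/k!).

L = (-4 - 16·x) + Dx  (order 1).
h: a_k = -1, -4, -16, -128/3, -320/3, -3328/15, -19456/45, -237568/315, -391168/315, -1073152/567, …
ICs: h(0) = -1.

f: a_k = -1, -4, -8, -32/3, -32/3, -128/15, -256/45, -1024/315, -512/315, -2048/2835, …
f∘r: x↦r, Dx↦Dx/r' in L_f ⇒ L₀.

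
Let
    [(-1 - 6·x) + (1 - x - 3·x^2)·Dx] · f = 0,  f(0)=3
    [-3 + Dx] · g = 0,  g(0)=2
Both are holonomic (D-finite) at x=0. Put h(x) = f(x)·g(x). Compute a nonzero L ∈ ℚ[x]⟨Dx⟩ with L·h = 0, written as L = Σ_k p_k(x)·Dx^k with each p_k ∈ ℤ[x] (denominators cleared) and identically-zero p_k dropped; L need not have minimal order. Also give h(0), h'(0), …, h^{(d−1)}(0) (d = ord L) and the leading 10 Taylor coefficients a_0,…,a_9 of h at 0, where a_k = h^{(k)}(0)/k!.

L = (4 + 3·x - 9·x^2) + (-1 + x + 3·x^2)·Dx  (order 1).
h: a_k = 6, 24, 69, 168, 1581/4, 4557/5, 84129/40, 169401/35, 24977523/2240, 14375811/560, …
ICs: h(0) = 6.

f: a_k = 3, 3, 12, 21, 57, 120, 291, 651, 1524, 3477, …
g: a_k = 2, 6, 9, 9, 27/4, 81/20, 81/40, 243/280, 729/2240, 243/2240, …
Sym-product of L_f,L_g gives L₀ (≤ ord 1).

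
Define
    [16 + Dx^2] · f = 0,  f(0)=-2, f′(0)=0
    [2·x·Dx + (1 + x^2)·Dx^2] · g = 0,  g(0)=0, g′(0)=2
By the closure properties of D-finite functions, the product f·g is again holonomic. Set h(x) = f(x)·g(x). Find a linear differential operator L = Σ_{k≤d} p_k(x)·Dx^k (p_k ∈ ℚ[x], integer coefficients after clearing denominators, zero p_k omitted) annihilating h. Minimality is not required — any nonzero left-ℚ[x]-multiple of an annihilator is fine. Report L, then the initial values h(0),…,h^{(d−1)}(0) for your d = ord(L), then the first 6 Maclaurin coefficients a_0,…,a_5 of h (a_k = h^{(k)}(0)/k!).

L = (5440 + 19136·x^2 + 25856·x^4 + 16384·x^6 + 4096·x^8) + (1152·x + 3200·x^3 + 3072·x^5 + 1024·x^7)·Dx + (612 + 2252·x^2 + 3168·x^4 + 2048·x^6 + 512·x^8)·Dx^2 + (72·x + 200·x^3 + 192·x^5 + 64·x^7)·Dx^3 + (17 + 66·x^2 + 97·x^4 + 64·x^6 + 16·x^8)·Dx^4  (order 4).
h: a_k = 0, -4, 0, 100/3, 0, -812/15, …
ICs: h(0) = 0, h′(0) = -4, h′′(0) = 0, h′′′(0) = 200.

f: a_k = -2, 0, 16, 0, -64/3, 0, …
g: a_k = 0, 2, 0, -2/3, 0, 2/5, …
Product ⇒ symmetric product L₀, ord ≤ 4.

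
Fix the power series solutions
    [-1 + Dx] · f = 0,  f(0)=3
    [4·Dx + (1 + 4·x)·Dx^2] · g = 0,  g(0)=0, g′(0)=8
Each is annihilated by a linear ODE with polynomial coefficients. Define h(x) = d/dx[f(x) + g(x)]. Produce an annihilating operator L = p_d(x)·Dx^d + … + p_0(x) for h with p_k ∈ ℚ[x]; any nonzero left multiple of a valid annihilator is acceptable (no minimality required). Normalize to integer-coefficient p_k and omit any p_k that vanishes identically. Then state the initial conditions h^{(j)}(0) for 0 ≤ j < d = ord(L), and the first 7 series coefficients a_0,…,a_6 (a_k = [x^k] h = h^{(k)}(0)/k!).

L = (-36 - 16·x) + (31 - 8·x - 16·x^2)·Dx + (5 + 24·x + 16·x^2)·Dx^2  (order 2).
h: a_k = 11, -29, 259/2, -1023/2, 16385/8, -327679/40, 7864321/240, …
ICs: h(0) = 11, h′(0) = -29.

f: a_k = 3, 3, 3/2, 1/2, 1/8, 1/40, 1/240, …
g: a_k = 0, 8, -16, 128/3, -128, 2048/5, -4096/3, …
f+g: L₀ = lclm(L_f,L_g), ord ≤ 1+2.
Differentiate: ansatz ord ≤ ord L₀ ⇒ L.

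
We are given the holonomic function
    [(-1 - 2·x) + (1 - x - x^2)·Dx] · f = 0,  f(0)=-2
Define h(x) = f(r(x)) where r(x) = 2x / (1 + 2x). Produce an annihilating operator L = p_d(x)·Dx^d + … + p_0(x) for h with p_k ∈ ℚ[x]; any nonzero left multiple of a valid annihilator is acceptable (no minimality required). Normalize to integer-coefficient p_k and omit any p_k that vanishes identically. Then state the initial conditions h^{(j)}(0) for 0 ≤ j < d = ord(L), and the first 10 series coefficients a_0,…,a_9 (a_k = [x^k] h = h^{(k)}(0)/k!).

f: a_k = -2, -2, -4, -6, -10, -16, -26, -42, -68, -110, …
L₀ from L_f via x↦r, Dx↦r'^{-1}Dx.
L = (2 + 12·x) + (-1 - 4·x + 8·x^3)·Dx  (order 1).
h: a_k = -2, -4, -8, 0, -32, 64, -256, 768, -2560, 8192, …
ICs: h(0) = -2.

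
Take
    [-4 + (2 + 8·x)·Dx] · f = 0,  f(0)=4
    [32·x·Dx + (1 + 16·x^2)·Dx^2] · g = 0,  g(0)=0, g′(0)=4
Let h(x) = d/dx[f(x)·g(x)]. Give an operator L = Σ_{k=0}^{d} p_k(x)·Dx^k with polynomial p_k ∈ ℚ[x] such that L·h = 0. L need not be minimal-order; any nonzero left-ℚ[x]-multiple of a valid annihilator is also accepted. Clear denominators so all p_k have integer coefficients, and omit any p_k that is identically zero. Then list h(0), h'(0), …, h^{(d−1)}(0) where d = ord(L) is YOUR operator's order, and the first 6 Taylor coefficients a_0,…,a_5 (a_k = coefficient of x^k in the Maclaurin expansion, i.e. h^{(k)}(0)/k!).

f: a_k = 4, 8, -8, 16, -40, 112, …
g: a_k = 0, 4, 0, -64/3, 0, 1024/5, …
Sym-product of L_f,L_g gives L₀ (≤ ord 2).
Differentiate: ansatz ord ≤ ord L₀ ⇒ L.
L = (20 + 640·x + 128·x^2 - 6144·x^3 - 3072·x^4) + (28 + 336·x + 1152·x^2 - 3584·x^3 - 21504·x^4 - 12288·x^5)·Dx + (3 + 8·x - 48·x^2 - 256·x^3 - 1792·x^4 - 6144·x^5 - 4096·x^6)·Dx^2  (order 2).
h: a_k = 16, 64, -352, -1280/3, 12448/3, 52352/5, …
ICs: h(0) = 16, h′(0) = 64.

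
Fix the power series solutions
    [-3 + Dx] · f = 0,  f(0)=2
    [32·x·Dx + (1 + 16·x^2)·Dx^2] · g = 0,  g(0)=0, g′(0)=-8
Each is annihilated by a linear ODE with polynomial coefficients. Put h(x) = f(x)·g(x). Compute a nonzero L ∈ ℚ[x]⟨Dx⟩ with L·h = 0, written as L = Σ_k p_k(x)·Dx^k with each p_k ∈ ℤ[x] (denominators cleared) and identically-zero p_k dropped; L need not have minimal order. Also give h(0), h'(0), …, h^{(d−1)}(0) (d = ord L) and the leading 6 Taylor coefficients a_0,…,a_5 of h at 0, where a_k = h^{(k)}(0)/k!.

L = (9 - 96·x + 144·x^2) + (-6 + 32·x - 96·x^2)·Dx + (1 + 16·x^2)·Dx^2  (order 2).
h: a_k = 0, -16, -48, 40/3, 184, -2446/5, …
ICs: h(0) = 0, h′(0) = -16.

f: a_k = 2, 6, 9, 9, 27/4, 81/20, …
g: a_k = 0, -8, 0, 128/3, 0, -2048/5, …
L₀ := L_f ⊗_s L_g (sym. prod.), ord ≤ 2.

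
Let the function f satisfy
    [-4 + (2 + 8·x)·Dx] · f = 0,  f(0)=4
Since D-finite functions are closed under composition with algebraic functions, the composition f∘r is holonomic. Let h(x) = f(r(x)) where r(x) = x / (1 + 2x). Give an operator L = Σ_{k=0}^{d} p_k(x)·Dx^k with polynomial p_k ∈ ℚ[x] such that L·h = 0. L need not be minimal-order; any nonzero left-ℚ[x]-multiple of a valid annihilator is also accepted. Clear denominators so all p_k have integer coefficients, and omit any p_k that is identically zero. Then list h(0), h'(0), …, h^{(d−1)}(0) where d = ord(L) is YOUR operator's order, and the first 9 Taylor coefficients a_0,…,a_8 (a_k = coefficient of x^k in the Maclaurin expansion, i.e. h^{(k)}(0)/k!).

L = -2 + (1 + 8·x + 12·x^2)·Dx  (order 1).
h: a_k = 4, 8, -24, 80, -296, 1200, -5232, 24096, -115560, …
ICs: h(0) = 4.

f: a_k = 4, 8, -8, 16, -40, 112, -336, 1056, -3432, …
Change of var in L_f (x↦r) gives L₀.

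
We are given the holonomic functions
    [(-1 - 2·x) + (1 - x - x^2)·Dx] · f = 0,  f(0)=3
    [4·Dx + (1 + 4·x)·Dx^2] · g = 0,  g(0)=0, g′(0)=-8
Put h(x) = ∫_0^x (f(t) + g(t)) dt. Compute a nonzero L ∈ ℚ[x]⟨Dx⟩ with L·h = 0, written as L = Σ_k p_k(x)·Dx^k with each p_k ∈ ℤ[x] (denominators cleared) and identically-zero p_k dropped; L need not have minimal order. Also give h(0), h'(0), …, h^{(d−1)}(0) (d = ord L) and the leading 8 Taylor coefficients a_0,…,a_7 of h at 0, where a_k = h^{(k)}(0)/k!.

L = (100 + 272·x + 392·x^2 + 144·x^3 + 96·x^4)·Dx^2 + (-7 + 96·x + 434·x^2 + 540·x^3 + 304·x^4 + 160·x^5)·Dx^3 + (-4 - 25·x - 28·x^2 + 46·x^3 + 73·x^4 + 76·x^5 + 32·x^6)·Dx^4  (order 4).
h: a_k = 0, 3, -5/2, 22/3, -101/12, 143/5, -964/15, 4213/21, …
ICs: h(0) = 0, h′(0) = 3, h′′(0) = -5, h′′′(0) = 44.

f: a_k = 3, 3, 6, 9, 15, 24, 39, 63, …
g: a_k = 0, -8, 16, -128/3, 128, -2048/5, 4096/3, -32768/7, …
Weyl lclm of L_f,L_g ⇒ L₀ (ord ≤ 3).
∫: right-multiply L₀ by Dx.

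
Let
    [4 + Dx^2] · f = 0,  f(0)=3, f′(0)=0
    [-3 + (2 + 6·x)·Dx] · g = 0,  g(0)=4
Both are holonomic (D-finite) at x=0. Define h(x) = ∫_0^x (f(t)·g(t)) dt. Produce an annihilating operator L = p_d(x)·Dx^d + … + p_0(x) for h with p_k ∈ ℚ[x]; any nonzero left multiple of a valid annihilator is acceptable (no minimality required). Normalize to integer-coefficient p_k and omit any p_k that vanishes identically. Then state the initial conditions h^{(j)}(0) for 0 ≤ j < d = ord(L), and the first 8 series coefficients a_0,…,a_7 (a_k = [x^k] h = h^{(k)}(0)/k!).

f: a_k = 3, 0, -6, 0, 2, 0, -4/15, 0, …
g: a_k = 4, 6, -9/2, 27/4, -405/32, 1701/64, -15309/256, 72171/512, …
h₀=f·g: eliminate ⇒ L₀, order ≤ 2·1.
h=∫₀ˣh₀: take L = L₀·Dx.
L = (43 + 96·x + 144·x^2)·Dx + (-12 - 36·x)·Dx^2 + (4 + 24·x + 36·x^2)·Dx^3  (order 3).
h: a_k = 0, 12, 9, -25/2, -63/16, -19/32, 1093/128, -435961/26880, …
ICs: h(0) = 0, h′(0) = 12, h′′(0) = 18.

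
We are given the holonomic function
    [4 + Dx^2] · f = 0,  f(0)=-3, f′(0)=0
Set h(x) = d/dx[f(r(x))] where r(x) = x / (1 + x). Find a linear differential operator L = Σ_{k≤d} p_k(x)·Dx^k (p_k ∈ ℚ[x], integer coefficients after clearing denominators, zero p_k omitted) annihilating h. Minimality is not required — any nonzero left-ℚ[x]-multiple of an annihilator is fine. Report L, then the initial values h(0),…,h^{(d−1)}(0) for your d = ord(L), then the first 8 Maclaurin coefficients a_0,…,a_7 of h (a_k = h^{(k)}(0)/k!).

f: a_k = -3, 0, 6, 0, -2, 0, 4/15, 0, …
L₀ from L_f via x↦r, Dx↦r'^{-1}Dx.
Derive L from L₀ (diff closure).
L = (10 + 12·x + 6·x^2) + (6 + 18·x + 18·x^2 + 6·x^3)·Dx + (1 + 4·x + 6·x^2 + 4·x^3 + x^4)·Dx^2  (order 2).
h: a_k = 0, 12, -36, 64, -80, 308/5, 84/5, -18832/105, …
ICs: h(0) = 0, h′(0) = 12.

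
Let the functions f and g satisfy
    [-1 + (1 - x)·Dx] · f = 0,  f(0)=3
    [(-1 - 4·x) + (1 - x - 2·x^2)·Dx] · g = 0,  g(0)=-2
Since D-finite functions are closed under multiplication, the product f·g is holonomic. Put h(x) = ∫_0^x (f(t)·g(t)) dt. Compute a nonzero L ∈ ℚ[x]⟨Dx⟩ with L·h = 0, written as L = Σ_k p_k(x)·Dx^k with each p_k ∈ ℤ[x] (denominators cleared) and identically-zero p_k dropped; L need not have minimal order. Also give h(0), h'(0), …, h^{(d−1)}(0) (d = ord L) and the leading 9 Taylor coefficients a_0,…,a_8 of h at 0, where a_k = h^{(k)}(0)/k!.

L = (-2 - 2·x + 6·x^2)·Dx + (1 - 2·x - x^2 + 2·x^3)·Dx^2  (order 2).
h: a_k = 0, -6, -6, -10, -15, -126/5, -42, -510/7, -255/2, …
ICs: h(0) = 0, h′(0) = -6.

f: a_k = 3, 3, 3, 3, 3, 3, 3, 3, 3, …
g: a_k = -2, -2, -6, -10, -22, -42, -86, -170, -342, …
Sym-product of L_f,L_g gives L₀ (≤ ord 1).
Integrate: L := L₀·Dx.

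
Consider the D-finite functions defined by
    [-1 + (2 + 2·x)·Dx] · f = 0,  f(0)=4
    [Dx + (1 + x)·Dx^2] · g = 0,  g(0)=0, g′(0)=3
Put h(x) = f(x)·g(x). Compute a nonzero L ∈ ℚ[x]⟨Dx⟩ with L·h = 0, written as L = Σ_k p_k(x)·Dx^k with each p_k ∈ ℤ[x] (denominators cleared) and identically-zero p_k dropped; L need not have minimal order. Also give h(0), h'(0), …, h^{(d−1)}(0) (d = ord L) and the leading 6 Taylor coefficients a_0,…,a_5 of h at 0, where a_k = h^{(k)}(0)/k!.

f: a_k = 4, 2, -1/2, 1/4, -5/32, 7/64, …
g: a_k = 0, 3, -3/2, 1, -3/4, 3/5, …
L₀ := L_f ⊗_s L_g (sym. prod.), ord ≤ 2.
L = 1 + (4 + 8·x + 4·x^2)·Dx^2  (order 2).
h: a_k = 0, 12, 0, -1/2, 1/2, -71/160, …
ICs: h(0) = 0, h′(0) = 12.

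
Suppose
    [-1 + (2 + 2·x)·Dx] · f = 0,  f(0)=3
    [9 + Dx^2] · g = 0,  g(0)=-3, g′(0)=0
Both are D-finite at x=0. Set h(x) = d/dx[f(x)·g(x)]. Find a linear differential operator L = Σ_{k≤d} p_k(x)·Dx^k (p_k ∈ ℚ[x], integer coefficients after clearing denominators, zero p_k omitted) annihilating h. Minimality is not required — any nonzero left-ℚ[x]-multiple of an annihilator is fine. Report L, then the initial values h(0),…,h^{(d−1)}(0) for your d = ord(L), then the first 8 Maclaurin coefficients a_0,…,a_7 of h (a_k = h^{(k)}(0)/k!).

L = (551 + 1968·x + 2712·x^2 + 1728·x^3 + 432·x^4) + (-44 - 140·x - 144·x^2 - 48·x^3)·Dx + (52 + 200·x + 292·x^2 + 192·x^3 + 48·x^4)·Dx^2  (order 2).
h: a_k = -9/2, 333/4, 945/16, -4491/32, -16515/256, 176823/2560, 259497/10240, -2442609/143360, …
ICs: h(0) = -9/2, h′(0) = 333/4.

f: a_k = 3, 3/2, -3/8, 3/16, -15/128, 21/256, -63/1024, 99/2048, …
g: a_k = -3, 0, 27/2, 0, -81/8, 0, 243/80, 0, …
f·g: L₀ = L_f ⊗_s L_g, ord ≤ 1·2.
h₀' ⇒ L via d/dx closure of L₀.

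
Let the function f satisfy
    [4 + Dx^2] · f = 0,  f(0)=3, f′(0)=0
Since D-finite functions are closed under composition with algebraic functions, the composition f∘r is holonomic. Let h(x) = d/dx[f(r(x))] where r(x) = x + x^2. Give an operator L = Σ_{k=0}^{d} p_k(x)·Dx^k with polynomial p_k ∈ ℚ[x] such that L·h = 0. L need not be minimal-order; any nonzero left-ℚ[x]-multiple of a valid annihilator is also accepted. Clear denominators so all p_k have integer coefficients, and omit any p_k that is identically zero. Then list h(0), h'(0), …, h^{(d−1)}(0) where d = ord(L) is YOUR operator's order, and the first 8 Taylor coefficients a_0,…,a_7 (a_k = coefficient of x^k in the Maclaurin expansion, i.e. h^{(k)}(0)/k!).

L = (16 + 32·x + 96·x^2 + 128·x^3 + 64·x^4) + (-6 - 12·x)·Dx + (1 + 4·x + 4·x^2)·Dx^2  (order 2).
h: a_k = 0, -12, -36, -16, 40, 352/5, 224/5, -1664/105, …
ICs: h(0) = 0, h′(0) = -12.

f: a_k = 3, 0, -6, 0, 2, 0, -4/15, 0, …
Substitute x→r, Dx→(1/r')Dx; clear ⇒ L₀.
h=h₀': d/dx-closure on L₀ ⇒ L.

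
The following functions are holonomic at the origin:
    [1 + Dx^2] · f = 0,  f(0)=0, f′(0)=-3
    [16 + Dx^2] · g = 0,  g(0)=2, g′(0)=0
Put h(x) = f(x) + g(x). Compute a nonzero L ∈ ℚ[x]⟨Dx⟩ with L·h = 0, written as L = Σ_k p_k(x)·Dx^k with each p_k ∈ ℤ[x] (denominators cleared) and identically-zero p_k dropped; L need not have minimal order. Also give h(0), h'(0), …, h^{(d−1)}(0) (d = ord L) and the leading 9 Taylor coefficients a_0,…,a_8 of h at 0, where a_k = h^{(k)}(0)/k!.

f: a_k = 0, -3, 0, 1/2, 0, -1/40, 0, 1/1680, 0, …
g: a_k = 2, 0, -16, 0, 64/3, 0, -512/45, 0, 1024/315, …
Sum ⇒ L₀ = lclm(L_f,L_g) in ℚ(x)⟨Dx⟩.
L = 16 + 17·Dx^2 + Dx^4  (order 4).
h: a_k = 2, -3, -16, 1/2, 64/3, -1/40, -512/45, 1/1680, 1024/315, …
ICs: h(0) = 2, h′(0) = -3, h′′(0) = -32, h′′′(0) = 3.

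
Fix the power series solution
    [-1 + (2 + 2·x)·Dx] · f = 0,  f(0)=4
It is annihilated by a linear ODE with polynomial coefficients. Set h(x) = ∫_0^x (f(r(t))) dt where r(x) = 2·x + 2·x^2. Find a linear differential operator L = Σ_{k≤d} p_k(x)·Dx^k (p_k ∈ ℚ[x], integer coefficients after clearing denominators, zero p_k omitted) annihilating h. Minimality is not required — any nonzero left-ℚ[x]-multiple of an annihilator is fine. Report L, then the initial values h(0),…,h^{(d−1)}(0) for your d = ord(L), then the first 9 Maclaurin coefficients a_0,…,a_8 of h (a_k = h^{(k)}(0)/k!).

L = (-1 - 2·x)·Dx + (1 + 2·x + 2·x^2)·Dx^2  (order 2).
h: a_k = 0, 4, 2, 2/3, -1/2, 3/10, -1/12, -3/28, 7/32, …
ICs: h(0) = 0, h′(0) = 4.

f: a_k = 4, 2, -1/2, 1/4, -5/32, 7/64, -21/256, 33/512, -429/8192, …
f∘r: x↦r, Dx↦Dx/r' in L_f ⇒ L₀.
∫: right-multiply L₀ by Dx.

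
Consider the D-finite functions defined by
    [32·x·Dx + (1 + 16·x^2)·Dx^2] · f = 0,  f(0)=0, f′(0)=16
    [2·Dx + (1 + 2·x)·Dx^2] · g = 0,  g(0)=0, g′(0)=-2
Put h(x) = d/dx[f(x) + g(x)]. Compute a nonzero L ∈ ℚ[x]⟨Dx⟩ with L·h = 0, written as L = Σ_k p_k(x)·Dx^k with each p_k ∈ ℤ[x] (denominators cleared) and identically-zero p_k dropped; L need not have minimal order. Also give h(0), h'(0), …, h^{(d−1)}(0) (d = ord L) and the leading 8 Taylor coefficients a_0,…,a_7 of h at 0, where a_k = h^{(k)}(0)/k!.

f: a_k = 0, 16, 0, -256/3, 0, 4096/5, 0, -65536/7, …
g: a_k = 0, -2, 2, -8/3, 4, -32/5, 32/3, -128/7, …
f+g: L₀ = lclm(L_f,L_g), ord ≤ 2+2.
h=h₀': d/dx-closure on L₀ ⇒ L.
L = (-32 - 192·x + 1536·x^2 + 1024·x^3) + (-20 - 64·x + 576·x^2 + 3072·x^3 + 2048·x^4)·Dx + (-1 + 14·x + 32·x^2 + 256·x^3 + 768·x^4 + 512·x^5)·Dx^2  (order 2).
h: a_k = 14, 4, -264, 16, 4064, 64, -65664, 256, …
ICs: h(0) = 14, h′(0) = 4.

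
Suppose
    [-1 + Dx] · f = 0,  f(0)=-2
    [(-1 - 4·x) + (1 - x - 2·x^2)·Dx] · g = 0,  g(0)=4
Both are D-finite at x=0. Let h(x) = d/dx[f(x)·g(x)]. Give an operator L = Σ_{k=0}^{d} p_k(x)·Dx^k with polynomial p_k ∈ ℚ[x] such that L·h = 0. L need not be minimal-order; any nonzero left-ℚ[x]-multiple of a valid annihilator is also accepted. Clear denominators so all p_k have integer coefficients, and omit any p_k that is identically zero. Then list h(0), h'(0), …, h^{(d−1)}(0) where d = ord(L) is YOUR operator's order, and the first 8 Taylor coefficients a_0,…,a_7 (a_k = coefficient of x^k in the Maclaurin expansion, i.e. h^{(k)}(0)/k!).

f: a_k = -2, -2, -1, -1/3, -1/12, -1/60, -1/360, -1/2520, …
g: a_k = 4, 4, 12, 20, 44, 84, 172, 340, …
Sym-product of L_f,L_g gives L₀ (≤ ord 1).
Derive L from L₀ (diff closure).
L = (9 + 16·x + 9·x^2 - 12·x^3 + 4·x^4) + (-2 - x + 9·x^2 + 4·x^3 - 4·x^4)·Dx  (order 1).
h: a_k = -16, -72, -208, -1700/3, -1402, -50737/15, -354232/45, -3783419/210, …
ICs: h(0) = -16.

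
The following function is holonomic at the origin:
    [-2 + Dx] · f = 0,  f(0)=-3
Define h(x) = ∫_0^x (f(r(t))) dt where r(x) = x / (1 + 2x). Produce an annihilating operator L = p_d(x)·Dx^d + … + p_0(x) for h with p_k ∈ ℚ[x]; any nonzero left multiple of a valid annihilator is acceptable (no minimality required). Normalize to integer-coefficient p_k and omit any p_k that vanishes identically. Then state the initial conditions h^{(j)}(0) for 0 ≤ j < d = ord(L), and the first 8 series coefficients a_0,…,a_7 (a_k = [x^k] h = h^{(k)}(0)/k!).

L = -2·Dx + (1 + 4·x + 4·x^2)·Dx^2  (order 2).
h: a_k = 0, -3, -3, 2, -1, -2/5, 38/15, -604/105, …
ICs: h(0) = 0, h′(0) = -3.

f: a_k = -3, -6, -6, -4, -2, -4/5, -4/15, -8/105, …
L₀ from L_f via x↦r, Dx↦r'^{-1}Dx.
h=∫h₀ ⇒ L = L₀·Dx.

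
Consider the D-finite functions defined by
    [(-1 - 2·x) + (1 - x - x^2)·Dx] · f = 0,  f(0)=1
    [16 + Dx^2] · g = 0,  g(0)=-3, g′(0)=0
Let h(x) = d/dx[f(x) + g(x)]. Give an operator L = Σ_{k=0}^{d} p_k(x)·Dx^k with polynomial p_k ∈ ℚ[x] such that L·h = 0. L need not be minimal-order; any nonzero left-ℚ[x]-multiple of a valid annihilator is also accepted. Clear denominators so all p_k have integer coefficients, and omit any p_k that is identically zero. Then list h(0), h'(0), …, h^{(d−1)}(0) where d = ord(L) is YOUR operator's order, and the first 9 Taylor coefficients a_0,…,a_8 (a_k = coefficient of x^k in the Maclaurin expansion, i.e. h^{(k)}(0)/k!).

L = (1472 + 2624·x + 2560·x^2 + 640·x^3 + 2240·x^4 + 2304·x^5 + 768·x^6) + (-272 - 112·x + 1008·x^2 - 160·x^3 - 800·x^4 + 576·x^5 + 896·x^6 + 256·x^7)·Dx + (92 + 164·x + 160·x^2 + 40·x^3 + 140·x^4 + 144·x^5 + 48·x^6)·Dx^2 + (-17 - 7·x + 63·x^2 - 10·x^3 - 50·x^4 + 36·x^5 + 56·x^6 + 16·x^7)·Dx^3  (order 3).
h: a_k = 1, 52, 9, -108, 40, 902/5, 147, 24464/105, 495, …
ICs: h(0) = 1, h′(0) = 52, h′′(0) = 18.

f: a_k = 1, 1, 2, 3, 5, 8, 13, 21, 34, …
g: a_k = -3, 0, 24, 0, -32, 0, 256/15, 0, -512/105, …
h₀=f+g: left-lcm gives L₀, ord ≤ 3.
Derive L from L₀ (diff closure).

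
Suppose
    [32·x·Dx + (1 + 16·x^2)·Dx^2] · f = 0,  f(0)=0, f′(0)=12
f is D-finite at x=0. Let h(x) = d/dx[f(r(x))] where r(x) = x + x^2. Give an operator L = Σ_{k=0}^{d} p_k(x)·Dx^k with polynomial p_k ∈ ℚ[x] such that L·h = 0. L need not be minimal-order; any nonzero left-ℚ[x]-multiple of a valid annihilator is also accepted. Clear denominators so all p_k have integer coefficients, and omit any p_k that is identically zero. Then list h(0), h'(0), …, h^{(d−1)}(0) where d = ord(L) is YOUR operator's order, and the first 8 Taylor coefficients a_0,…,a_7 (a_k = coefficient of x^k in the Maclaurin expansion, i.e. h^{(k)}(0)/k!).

L = (-2 + 32·x + 128·x^2 + 192·x^3 + 96·x^4) + (1 + 2·x + 16·x^2 + 64·x^3 + 80·x^4 + 32·x^5)·Dx  (order 1).
h: a_k = 12, 24, -192, -768, 2112, 18048, -6144, -344064, …
ICs: h(0) = 12.

f: a_k = 0, 12, 0, -64, 0, 3072/5, 0, -49152/7, …
L₀ from L_f via x↦r, Dx↦r'^{-1}Dx.
Derive L from L₀ (diff closure).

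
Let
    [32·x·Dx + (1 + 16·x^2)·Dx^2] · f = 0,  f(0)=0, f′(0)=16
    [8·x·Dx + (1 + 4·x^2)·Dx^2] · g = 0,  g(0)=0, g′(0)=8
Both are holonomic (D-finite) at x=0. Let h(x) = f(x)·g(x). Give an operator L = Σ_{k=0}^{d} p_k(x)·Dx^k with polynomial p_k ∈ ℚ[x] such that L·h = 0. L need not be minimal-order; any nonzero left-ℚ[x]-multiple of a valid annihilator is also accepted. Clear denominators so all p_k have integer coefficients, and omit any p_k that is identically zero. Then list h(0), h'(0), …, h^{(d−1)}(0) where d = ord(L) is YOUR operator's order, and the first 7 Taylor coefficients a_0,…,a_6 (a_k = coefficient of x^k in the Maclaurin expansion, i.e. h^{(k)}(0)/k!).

f: a_k = 0, 16, 0, -256/3, 0, 4096/5, 0, …
g: a_k = 0, 8, 0, -32/3, 0, 128/5, 0, …
h₀=f·g: eliminate ⇒ L₀, order ≤ 2·2.
L = (-1536·x - 51200·x^3 - 262144·x^5 + 655360·x^7 + 6291456·x^9)·Dx + (-80 - 6592·x^2 - 92160·x^4 - 229376·x^6 + 2293760·x^8 + 9437184·x^10)·Dx^2 + (-160·x - 4480·x^3 - 30720·x^5 + 69632·x^7 + 1310720·x^9 + 3145728·x^11)·Dx^3 + (-1 - 40·x^2 - 464·x^4 + 29696·x^8 + 163840·x^10 + 262144·x^12)·Dx^4  (order 4).
h: a_k = 0, 0, 128, 0, -2560/3, 0, 354304/45, …
ICs: h(0) = 0, h′(0) = 0, h′′(0) = 256, h′′′(0) = 0.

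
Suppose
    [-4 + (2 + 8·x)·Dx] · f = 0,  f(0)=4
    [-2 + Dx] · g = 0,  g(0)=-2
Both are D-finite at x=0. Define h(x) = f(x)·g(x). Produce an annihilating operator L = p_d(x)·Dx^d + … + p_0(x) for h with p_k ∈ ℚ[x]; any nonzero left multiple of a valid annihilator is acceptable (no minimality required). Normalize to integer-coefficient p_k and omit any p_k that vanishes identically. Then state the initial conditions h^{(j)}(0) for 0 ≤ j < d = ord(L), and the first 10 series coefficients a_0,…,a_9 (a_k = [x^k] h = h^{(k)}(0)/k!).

f: a_k = 4, 8, -8, 16, -40, 112, -336, 1056, -3432, 11440, …
g: a_k = -2, -4, -4, -8/3, -4/3, -8/15, -8/45, -16/315, -4/315, -8/2835, …
Product ⇒ symmetric product L₀, ord ≤ 1.
L = (-4 - 8·x) + (1 + 4·x)·Dx  (order 1).
h: a_k = -8, -32, -32, -128/3, 64/3, -1792/15, 15616/45, -355328/315, 1175296/315, -35750912/2835, …
ICs: h(0) = -8.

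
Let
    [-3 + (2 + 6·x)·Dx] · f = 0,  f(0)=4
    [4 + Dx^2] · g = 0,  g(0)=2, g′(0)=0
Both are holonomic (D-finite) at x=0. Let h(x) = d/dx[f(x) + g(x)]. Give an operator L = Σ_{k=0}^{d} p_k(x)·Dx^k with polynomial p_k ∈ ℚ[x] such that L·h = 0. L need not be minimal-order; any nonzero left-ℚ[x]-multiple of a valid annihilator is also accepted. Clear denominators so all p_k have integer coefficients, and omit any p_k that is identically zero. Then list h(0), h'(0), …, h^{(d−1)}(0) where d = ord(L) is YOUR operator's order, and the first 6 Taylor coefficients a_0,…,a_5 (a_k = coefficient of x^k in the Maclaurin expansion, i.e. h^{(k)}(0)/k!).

f: a_k = 4, 6, -9/2, 27/4, -405/32, 1701/64, …
g: a_k = 2, 0, -4, 0, 4/3, 0, …
Weyl lclm of L_f,L_g ⇒ L₀ (ord ≤ 3).
h₀' ⇒ L via d/dx closure of L₀.
L = (-1812 - 1152·x - 1728·x^2) + (-344 - 1800·x - 3456·x^2 - 3456·x^3)·Dx + (-453 - 288·x - 432·x^2)·Dx^2 + (-86 - 450·x - 864·x^2 - 864·x^3)·Dx^3  (order 3).
h: a_k = 6, -17, 81/4, -1087/24, 8505/64, -690953/1920, …
ICs: h(0) = 6, h′(0) = -17, h′′(0) = 81/2.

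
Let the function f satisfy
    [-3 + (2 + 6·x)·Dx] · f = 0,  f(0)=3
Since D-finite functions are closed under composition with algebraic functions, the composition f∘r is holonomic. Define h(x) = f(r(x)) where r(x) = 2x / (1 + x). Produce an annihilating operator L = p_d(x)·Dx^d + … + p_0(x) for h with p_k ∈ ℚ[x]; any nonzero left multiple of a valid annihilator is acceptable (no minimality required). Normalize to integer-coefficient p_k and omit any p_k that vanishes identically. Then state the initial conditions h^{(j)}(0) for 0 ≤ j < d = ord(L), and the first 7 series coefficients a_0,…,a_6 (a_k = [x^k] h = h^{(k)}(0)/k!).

L = -3 + (1 + 8·x + 7·x^2)·Dx  (order 1).
h: a_k = 3, 9, -45/2, 153/2, -2583/8, 12411/8, -128961/16, …
ICs: h(0) = 3.

f: a_k = 3, 9/2, -27/8, 81/16, -1215/128, 5103/256, -45927/1024, …
Substitute x→r, Dx→(1/r')Dx; clear ⇒ L₀.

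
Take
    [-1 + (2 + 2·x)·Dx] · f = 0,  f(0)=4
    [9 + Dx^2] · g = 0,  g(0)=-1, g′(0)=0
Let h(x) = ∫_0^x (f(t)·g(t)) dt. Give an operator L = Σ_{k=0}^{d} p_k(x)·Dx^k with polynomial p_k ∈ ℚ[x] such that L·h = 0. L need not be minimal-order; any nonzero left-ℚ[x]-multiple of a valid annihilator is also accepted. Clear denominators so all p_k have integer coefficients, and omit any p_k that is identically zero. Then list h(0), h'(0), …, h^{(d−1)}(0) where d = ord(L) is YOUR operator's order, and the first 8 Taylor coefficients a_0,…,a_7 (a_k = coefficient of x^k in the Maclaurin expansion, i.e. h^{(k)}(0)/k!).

L = (39 + 72·x + 36·x^2)·Dx + (-4 - 4·x)·Dx^2 + (4 + 8·x + 4·x^2)·Dx^3  (order 3).
h: a_k = 0, -4, -1, 37/6, 35/16, -499/160, -367/384, 6549/8960, …
ICs: h(0) = 0, h′(0) = -4, h′′(0) = -2.

f: a_k = 4, 2, -1/2, 1/4, -5/32, 7/64, -21/256, 33/512, …
g: a_k = -1, 0, 9/2, 0, -27/8, 0, 81/80, 0, …
h₀=f·g: eliminate ⇒ L₀, order ≤ 1·2.
h=∫₀ˣh₀: take L = L₀·Dx.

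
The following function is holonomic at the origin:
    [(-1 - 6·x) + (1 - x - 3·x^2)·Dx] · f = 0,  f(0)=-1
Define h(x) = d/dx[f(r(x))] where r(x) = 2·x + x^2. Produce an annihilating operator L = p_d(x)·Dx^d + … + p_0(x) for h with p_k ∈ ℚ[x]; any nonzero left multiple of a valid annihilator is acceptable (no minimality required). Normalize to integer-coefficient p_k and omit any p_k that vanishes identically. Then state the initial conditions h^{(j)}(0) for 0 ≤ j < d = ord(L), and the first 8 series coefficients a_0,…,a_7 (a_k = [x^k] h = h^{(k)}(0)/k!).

f: a_k = -1, -1, -4, -7, -19, -40, -97, -217, …
Change of var in L_f (x↦r) gives L₀.
h=h₀': d/dx-closure on L₀ ⇒ L.
L = (17 + 114·x + 597·x^2 + 1260·x^3 + 1215·x^4 + 540·x^5 + 90·x^6) + (-1 - 11·x + 21·x^2 + 211·x^3 + 405·x^4 + 333·x^5 + 126·x^6 + 18·x^7)·Dx  (order 1).
h: a_k = -2, -34, -216, -1568, -9650, -59226, -348264, -2017304, …
ICs: h(0) = -2.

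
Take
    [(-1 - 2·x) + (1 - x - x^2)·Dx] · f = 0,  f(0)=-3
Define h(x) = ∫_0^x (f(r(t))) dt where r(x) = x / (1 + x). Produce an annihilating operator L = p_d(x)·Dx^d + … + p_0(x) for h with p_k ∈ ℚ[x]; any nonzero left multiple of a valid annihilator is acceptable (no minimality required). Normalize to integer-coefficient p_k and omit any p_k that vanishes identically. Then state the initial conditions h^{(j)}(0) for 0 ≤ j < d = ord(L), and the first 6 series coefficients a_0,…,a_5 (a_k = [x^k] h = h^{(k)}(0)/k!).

L = (1 + 3·x)·Dx + (-1 - 2·x + x^3)·Dx^2  (order 2).
h: a_k = 0, -3, -3/2, -1, 0, -3/5, …
ICs: h(0) = 0, h′(0) = -3.

f: a_k = -3, -3, -6, -9, -15, -24, …
L₀ from L_f via x↦r, Dx↦r'^{-1}Dx.
Integrate: L := L₀·Dx.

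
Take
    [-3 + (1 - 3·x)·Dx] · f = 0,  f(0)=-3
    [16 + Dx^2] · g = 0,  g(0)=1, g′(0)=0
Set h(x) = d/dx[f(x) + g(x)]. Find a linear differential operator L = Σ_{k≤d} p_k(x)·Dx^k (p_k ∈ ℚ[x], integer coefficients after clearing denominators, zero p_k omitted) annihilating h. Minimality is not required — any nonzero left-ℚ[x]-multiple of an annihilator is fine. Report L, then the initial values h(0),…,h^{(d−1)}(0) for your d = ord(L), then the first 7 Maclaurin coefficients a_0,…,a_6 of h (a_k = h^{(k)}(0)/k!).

L = (5952 - 4608·x + 6912·x^2) + (-560 + 2448·x - 3456·x^2 + 3456·x^3)·Dx + (372 - 288·x + 432·x^2)·Dx^2 + (-35 + 153·x - 216·x^2 + 216·x^3)·Dx^3  (order 3).
h: a_k = -9, -70, -243, -2788/3, -3645, -197342/15, -45927, …
ICs: h(0) = -9, h′(0) = -70, h′′(0) = -486.

f: a_k = -3, -9, -27, -81, -243, -729, -2187, …
g: a_k = 1, 0, -8, 0, 32/3, 0, -256/45, …
Weyl lclm of L_f,L_g ⇒ L₀ (ord ≤ 3).
h=h₀': d/dx-closure on L₀ ⇒ L.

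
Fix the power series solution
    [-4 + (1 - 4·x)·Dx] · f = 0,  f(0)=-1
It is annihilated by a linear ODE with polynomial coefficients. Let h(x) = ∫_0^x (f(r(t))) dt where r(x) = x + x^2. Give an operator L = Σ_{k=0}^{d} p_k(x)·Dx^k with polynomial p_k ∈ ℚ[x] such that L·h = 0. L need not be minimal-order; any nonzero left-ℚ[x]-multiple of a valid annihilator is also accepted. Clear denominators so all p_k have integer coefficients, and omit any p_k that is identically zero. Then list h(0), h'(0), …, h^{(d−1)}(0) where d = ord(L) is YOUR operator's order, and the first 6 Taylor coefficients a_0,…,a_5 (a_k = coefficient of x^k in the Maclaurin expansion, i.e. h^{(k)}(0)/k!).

f: a_k = -1, -4, -16, -64, -256, -1024, …
h₀=f(r): pull back L_f along r ⇒ L₀.
h=∫h₀ ⇒ L = L₀·Dx.
L = (4 + 8·x)·Dx + (-1 + 4·x + 4·x^2)·Dx^2  (order 2).
h: a_k = 0, -1, -2, -20/3, -24, -464/5, …
ICs: h(0) = 0, h′(0) = -1.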